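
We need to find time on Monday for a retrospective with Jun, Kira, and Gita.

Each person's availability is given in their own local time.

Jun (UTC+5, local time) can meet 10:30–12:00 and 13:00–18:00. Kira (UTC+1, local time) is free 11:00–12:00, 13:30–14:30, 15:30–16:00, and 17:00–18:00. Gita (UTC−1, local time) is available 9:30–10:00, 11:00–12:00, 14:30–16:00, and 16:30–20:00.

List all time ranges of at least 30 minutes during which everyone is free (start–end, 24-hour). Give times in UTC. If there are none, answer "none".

10:30–11:00, 12:30–13:00

Jun → UTC: 05:30–07:00, 08:00–13:00.
Kira → UTC: 10:00–11:00, 12:30–13:30, 14:30–15:00, 16:00–17:00.
Gita → UTC: 10:30–11:00, 12:00–13:00, 15:30–17:00, 17:30–21:00.
Jun ∩ Kira: 10:00–11:00, 12:30–13:00.
Jun ∩ Kira ∩ Gita: 10:30–11:00, 12:30–13:00.
Windows ≥ 30 min: 10:30–11:00, 12:30–13:00.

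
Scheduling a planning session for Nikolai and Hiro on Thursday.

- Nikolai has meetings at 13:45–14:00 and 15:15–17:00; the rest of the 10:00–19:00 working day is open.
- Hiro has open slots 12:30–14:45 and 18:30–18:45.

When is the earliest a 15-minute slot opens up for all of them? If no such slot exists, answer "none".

Nikolai free within 10:00–19:00: 10:00–13:45, 14:00–15:15, 17:00–19:00.
Nikolai ∩ Hiro: 12:30–13:45, 14:00–14:45, 18:30–18:45.
Windows ≥ 15 min: 12:30–13:45, 14:00–14:45, 18:30–18:45.
Earliest such window starts at 12:30.

12:30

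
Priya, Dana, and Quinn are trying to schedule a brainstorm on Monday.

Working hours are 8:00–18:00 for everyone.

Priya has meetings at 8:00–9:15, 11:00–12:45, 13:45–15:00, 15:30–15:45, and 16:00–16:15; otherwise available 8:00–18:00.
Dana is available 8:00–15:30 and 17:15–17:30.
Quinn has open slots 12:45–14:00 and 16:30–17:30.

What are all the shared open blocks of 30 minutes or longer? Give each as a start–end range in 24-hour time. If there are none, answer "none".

12:45–13:45

Priya free within 08:00–18:00: 09:15–11:00, 12:45–13:45, 15:00–15:30, 15:45–16:00, 16:15–18:00.
Priya ∩ Dana: 09:15–11:00, 12:45–13:45, 15:00–15:30, 17:15–17:30.
Priya ∩ Dana ∩ Quinn: 12:45–13:45, 17:15–17:30.
Windows ≥ 30 min: 12:45–13:45.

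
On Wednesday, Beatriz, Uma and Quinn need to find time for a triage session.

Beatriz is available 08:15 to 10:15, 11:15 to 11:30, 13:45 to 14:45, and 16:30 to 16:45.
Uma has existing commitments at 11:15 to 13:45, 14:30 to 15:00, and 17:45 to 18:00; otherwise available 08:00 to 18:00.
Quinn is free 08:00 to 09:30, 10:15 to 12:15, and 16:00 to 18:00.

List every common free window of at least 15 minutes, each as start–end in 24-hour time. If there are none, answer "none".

08:15–09:30, 16:30–16:45

Uma free within 08:00–18:00: 08:00–11:15, 13:45–14:30, 15:00–17:45.
Beatriz ∩ Uma: 08:15–10:15, 13:45–14:30, 16:30–16:45.
Beatriz ∩ Uma ∩ Quinn: 08:15–09:30, 16:30–16:45.
Windows ≥ 15 min: 08:15–09:30, 16:30–16:45.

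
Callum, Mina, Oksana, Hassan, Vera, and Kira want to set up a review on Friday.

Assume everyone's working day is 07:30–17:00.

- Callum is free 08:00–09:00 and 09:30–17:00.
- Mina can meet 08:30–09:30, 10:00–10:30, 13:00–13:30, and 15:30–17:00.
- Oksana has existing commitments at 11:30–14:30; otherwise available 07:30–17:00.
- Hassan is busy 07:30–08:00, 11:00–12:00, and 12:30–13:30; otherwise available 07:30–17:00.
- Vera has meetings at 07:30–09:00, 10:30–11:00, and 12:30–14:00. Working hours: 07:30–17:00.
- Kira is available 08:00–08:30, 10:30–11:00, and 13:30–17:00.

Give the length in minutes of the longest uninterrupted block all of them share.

Oksana free within 07:30–17:00: 07:30–11:30, 14:30–17:00.
Hassan free within 07:30–17:00: 08:00–11:00, 12:00–12:30, 13:30–17:00.
Vera free within 07:30–17:00: 09:00–10:30, 11:00–12:30, 14:00–17:00.
Callum ∩ Mina: 08:30–09:00, 10:00–10:30, 13:00–13:30, 15:30–17:00.
Callum ∩ Mina ∩ Oksana: 08:30–09:00, 10:00–10:30, 15:30–17:00.
Callum ∩ Mina ∩ Oksana ∩ Hassan: 08:30–09:00, 10:00–10:30, 15:30–17:00.
Callum ∩ Mina ∩ Oksana ∩ Hassan ∩ Vera: 10:00–10:30, 15:30–17:00.
Callum ∩ Mina ∩ Oksana ∩ Hassan ∩ Vera ∩ Kira: 15:30–17:00.
Single common window of 90 minutes.

90 minutes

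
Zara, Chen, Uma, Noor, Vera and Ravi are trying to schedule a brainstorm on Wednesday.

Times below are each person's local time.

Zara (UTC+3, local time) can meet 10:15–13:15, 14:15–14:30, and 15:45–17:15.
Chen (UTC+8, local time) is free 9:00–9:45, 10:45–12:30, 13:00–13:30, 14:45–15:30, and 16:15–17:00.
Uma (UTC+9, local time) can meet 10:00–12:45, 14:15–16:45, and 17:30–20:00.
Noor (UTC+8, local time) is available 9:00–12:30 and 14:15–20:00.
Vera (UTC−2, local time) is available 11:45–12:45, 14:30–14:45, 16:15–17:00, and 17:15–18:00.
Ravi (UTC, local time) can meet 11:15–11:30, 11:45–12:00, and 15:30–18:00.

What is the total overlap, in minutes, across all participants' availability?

0 minutes

Zara → UTC: 07:15–10:15, 11:15–11:30, 12:45–14:15.
Chen → UTC: 01:00–01:45, 02:45–04:30, 05:00–05:30, 06:45–07:30, 08:15–09:00.
Uma → UTC: 01:00–03:45, 05:15–07:45, 08:30–11:00.
Noor → UTC: 01:00–04:30, 06:15–12:00.
Vera → UTC: 13:45–14:45, 16:30–16:45, 18:15–19:00, 19:15–20:00.
Ravi → UTC: 11:15–11:30, 11:45–12:00, 15:30–18:00.
Zara ∩ Chen: 07:15–07:30, 08:15–09:00.
Zara ∩ Chen ∩ Uma: 07:15–07:30, 08:30–09:00.
Zara ∩ Chen ∩ Uma ∩ Noor: 07:15–07:30, 08:30–09:00.
Zara ∩ Chen ∩ Uma ∩ Noor ∩ Vera: (none).
Zara ∩ Chen ∩ Uma ∩ Noor ∩ Vera ∩ Ravi: (none).
Total common minutes: 0.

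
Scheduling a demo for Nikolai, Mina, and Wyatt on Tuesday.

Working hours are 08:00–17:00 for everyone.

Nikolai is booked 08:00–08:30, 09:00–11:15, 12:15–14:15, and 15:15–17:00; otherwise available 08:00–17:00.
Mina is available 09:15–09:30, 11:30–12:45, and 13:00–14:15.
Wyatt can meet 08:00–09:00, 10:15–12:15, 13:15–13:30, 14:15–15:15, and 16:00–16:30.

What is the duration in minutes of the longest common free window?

45 minutes

Nikolai free within 08:00–17:00: 08:30–09:00, 11:15–12:15, 14:15–15:15.
Nikolai ∩ Mina: 11:30–12:15.
Nikolai ∩ Mina ∩ Wyatt: 11:30–12:15.
Single common window of 45 minutes.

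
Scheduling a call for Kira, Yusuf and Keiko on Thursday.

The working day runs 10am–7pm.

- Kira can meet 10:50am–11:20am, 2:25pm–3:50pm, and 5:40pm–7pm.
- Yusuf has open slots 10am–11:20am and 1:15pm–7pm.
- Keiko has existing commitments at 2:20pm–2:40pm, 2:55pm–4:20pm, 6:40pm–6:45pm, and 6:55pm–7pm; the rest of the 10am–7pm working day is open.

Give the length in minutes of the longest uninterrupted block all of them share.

60 minutes

Keiko free within 10:00–19:00: 10:00–14:20, 14:40–14:55, 16:20–18:40, 18:45–18:55.
Kira ∩ Yusuf: 10:50–11:20, 14:25–15:50, 17:40–19:00.
Kira ∩ Yusuf ∩ Keiko: 10:50–11:20, 14:40–14:55, 17:40–18:40, 18:45–18:55.
Common window lengths: 30, 15, 60, 10 min; longest is 60.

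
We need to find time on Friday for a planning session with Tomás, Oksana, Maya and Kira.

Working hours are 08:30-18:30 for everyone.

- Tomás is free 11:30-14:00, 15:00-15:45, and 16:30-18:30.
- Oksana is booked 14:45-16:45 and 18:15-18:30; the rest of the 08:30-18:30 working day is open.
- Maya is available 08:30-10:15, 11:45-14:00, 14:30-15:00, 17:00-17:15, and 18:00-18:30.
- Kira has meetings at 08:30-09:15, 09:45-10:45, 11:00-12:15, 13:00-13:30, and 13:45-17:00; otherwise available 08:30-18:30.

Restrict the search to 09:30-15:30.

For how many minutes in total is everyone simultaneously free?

60 minutes

Oksana free within 08:30–18:30: 08:30–14:45, 16:45–18:15.
Kira free within 08:30–18:30: 09:15–09:45, 10:45–11:00, 12:15–13:00, 13:30–13:45, 17:00–18:30.
Tomás ∩ Oksana: 11:30–14:00, 16:45–18:15.
Tomás ∩ Oksana ∩ Maya: 11:45–14:00, 17:00–17:15, 18:00–18:15.
Tomás ∩ Oksana ∩ Maya ∩ Kira: 12:15–13:00, 13:30–13:45, 17:00–17:15, 18:00–18:15.
Restricted to 09:30–15:30: 12:15–13:00, 13:30–13:45.
Total common minutes: 45 + 15 = 60.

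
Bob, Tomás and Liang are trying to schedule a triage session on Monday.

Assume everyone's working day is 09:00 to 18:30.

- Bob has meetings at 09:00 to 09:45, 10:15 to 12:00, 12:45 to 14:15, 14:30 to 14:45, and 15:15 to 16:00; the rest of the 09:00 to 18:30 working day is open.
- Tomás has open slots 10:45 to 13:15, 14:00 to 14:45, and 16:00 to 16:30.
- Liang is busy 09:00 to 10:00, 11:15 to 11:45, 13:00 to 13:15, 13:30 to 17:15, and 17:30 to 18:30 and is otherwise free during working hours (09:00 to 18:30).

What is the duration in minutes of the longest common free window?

Bob free within 09:00–18:30: 09:45–10:15, 12:00–12:45, 14:15–14:30, 14:45–15:15, 16:00–18:30.
Liang free within 09:00–18:30: 10:00–11:15, 11:45–13:00, 13:15–13:30, 17:15–17:30.
Bob ∩ Tomás: 12:00–12:45, 14:15–14:30, 16:00–16:30.
Bob ∩ Tomás ∩ Liang: 12:00–12:45.
Single common window of 45 minutes.

45 minutes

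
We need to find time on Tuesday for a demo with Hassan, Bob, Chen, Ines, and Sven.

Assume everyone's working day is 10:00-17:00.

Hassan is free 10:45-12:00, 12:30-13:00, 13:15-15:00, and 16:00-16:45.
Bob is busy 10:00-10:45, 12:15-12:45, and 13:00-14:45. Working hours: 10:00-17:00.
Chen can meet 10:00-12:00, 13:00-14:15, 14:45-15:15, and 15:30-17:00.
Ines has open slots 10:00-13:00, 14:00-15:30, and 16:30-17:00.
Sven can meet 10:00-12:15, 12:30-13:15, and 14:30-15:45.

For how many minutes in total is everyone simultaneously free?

Bob free within 10:00–17:00: 10:45–12:15, 12:45–13:00, 14:45–17:00.
Hassan ∩ Bob: 10:45–12:00, 12:45–13:00, 14:45–15:00, 16:00–16:45.
Hassan ∩ Bob ∩ Chen: 10:45–12:00, 14:45–15:00, 16:00–16:45.
Hassan ∩ Bob ∩ Chen ∩ Ines: 10:45–12:00, 14:45–15:00, 16:30–16:45.
Hassan ∩ Bob ∩ Chen ∩ Ines ∩ Sven: 10:45–12:00, 14:45–15:00.
Total common minutes: 75 + 15 = 90.

90 minutes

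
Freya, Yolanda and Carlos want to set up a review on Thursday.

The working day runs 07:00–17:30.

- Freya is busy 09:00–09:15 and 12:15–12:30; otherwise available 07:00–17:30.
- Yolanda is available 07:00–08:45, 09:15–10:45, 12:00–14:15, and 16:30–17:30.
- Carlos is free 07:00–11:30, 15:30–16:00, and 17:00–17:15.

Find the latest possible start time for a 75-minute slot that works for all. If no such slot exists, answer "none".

09:30

Freya free within 07:00–17:30: 07:00–09:00, 09:15–12:15, 12:30–17:30.
Freya ∩ Yolanda: 07:00–08:45, 09:15–10:45, 12:00–12:15, 12:30–14:15, 16:30–17:30.
Freya ∩ Yolanda ∩ Carlos: 07:00–08:45, 09:15–10:45, 17:00–17:15.
Windows ≥ 75 min: 07:00–08:45, 09:15–10:45.
Latest start in the last window 09:15–10:45 is 10:45 − 75 min = 09:30.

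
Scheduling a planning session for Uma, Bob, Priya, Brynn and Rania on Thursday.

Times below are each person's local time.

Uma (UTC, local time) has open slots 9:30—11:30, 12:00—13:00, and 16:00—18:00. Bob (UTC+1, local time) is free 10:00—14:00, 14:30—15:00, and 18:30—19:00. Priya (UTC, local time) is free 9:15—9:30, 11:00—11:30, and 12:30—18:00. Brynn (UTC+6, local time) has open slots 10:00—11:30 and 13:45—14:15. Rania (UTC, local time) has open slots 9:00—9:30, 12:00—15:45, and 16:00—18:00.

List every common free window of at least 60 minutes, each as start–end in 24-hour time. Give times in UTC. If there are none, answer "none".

none

Uma → UTC: 09:30–11:30, 12:00–13:00, 16:00–18:00.
Bob → UTC: 09:00–13:00, 13:30–14:00, 17:30–18:00.
Priya → UTC: 09:15–09:30, 11:00–11:30, 12:30–18:00.
Brynn → UTC: 04:00–05:30, 07:45–08:15.
Rania → UTC: 09:00–09:30, 12:00–15:45, 16:00–18:00.
Uma ∩ Bob: 09:30–11:30, 12:00–13:00, 17:30–18:00.
Uma ∩ Bob ∩ Priya: 11:00–11:30, 12:30–13:00, 17:30–18:00.
Uma ∩ Bob ∩ Priya ∩ Brynn: (none).
Uma ∩ Bob ∩ Priya ∩ Brynn ∩ Rania: (none).
Windows ≥ 60 min: (none).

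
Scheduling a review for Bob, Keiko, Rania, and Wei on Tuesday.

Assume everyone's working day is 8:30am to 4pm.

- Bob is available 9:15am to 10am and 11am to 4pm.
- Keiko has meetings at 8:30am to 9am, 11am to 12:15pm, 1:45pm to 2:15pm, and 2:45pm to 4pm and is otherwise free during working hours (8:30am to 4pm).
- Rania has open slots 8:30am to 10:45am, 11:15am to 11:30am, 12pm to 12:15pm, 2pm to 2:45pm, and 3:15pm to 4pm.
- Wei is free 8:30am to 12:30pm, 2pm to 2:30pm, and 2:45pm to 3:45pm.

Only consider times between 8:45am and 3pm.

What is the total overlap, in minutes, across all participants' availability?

Keiko free within 08:30–16:00: 09:00–11:00, 12:15–13:45, 14:15–14:45.
Bob ∩ Keiko: 09:15–10:00, 12:15–13:45, 14:15–14:45.
Bob ∩ Keiko ∩ Rania: 09:15–10:00, 14:15–14:45.
Bob ∩ Keiko ∩ Rania ∩ Wei: 09:15–10:00, 14:15–14:30.
Restricted to 08:45–15:00: 09:15–10:00, 14:15–14:30.
Total common minutes: 45 + 15 = 60.

60 minutes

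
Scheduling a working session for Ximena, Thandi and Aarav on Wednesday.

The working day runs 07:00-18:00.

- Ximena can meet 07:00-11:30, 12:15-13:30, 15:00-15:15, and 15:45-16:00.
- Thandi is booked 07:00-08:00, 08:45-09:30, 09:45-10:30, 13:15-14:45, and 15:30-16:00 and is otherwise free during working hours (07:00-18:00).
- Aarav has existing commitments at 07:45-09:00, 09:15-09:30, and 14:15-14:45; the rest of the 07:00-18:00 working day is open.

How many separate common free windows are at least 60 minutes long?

Thandi free within 07:00–18:00: 08:00–08:45, 09:30–09:45, 10:30–13:15, 14:45–15:30, 16:00–18:00.
Aarav free within 07:00–18:00: 07:00–07:45, 09:00–09:15, 09:30–14:15, 14:45–18:00.
Ximena ∩ Thandi: 08:00–08:45, 09:30–09:45, 10:30–11:30, 12:15–13:15, 15:00–15:15.
Ximena ∩ Thandi ∩ Aarav: 09:30–09:45, 10:30–11:30, 12:15–13:15, 15:00–15:15.
Windows ≥ 60 min: 10:30–11:30, 12:15–13:15.
That's 2 windows.

2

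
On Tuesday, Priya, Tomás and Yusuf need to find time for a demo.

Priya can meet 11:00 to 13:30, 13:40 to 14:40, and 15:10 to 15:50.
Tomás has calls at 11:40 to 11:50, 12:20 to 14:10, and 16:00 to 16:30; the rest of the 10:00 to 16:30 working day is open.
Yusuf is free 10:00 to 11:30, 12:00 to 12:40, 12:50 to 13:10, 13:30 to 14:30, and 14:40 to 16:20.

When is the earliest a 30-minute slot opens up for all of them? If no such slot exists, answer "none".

Tomás free within 10:00–16:30: 10:00–11:40, 11:50–12:20, 14:10–16:00.
Priya ∩ Tomás: 11:00–11:40, 11:50–12:20, 14:10–14:40, 15:10–15:50.
Priya ∩ Tomás ∩ Yusuf: 11:00–11:30, 12:00–12:20, 14:10–14:30, 15:10–15:50.
Windows ≥ 30 min: 11:00–11:30, 15:10–15:50.
Earliest such window starts at 11:00.

11:00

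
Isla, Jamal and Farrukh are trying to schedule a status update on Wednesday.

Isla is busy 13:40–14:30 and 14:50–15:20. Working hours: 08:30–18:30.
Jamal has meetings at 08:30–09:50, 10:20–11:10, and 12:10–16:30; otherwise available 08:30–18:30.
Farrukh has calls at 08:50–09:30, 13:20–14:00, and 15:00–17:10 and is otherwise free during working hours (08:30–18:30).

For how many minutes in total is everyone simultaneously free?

Isla free within 08:30–18:30: 08:30–13:40, 14:30–14:50, 15:20–18:30.
Jamal free within 08:30–18:30: 09:50–10:20, 11:10–12:10, 16:30–18:30.
Farrukh free within 08:30–18:30: 08:30–08:50, 09:30–13:20, 14:00–15:00, 17:10–18:30.
Isla ∩ Jamal: 09:50–10:20, 11:10–12:10, 16:30–18:30.
Isla ∩ Jamal ∩ Farrukh: 09:50–10:20, 11:10–12:10, 17:10–18:30.
Total common minutes: 30 + 60 + 80 = 170.

170 minutes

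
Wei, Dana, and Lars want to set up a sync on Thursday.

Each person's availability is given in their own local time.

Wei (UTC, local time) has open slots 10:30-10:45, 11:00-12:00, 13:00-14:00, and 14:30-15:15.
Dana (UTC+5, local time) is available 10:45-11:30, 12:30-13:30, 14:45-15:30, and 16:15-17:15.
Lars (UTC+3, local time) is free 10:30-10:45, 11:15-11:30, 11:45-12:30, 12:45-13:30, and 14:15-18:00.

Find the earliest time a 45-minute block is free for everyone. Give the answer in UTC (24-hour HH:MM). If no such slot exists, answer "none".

Wei → UTC: 10:30–10:45, 11:00–12:00, 13:00–14:00, 14:30–15:15.
Dana → UTC: 05:45–06:30, 07:30–08:30, 09:45–10:30, 11:15–12:15.
Lars → UTC: 07:30–07:45, 08:15–08:30, 08:45–09:30, 09:45–10:30, 11:15–15:00.
Wei ∩ Dana: 11:15–12:00.
Wei ∩ Dana ∩ Lars: 11:15–12:00.
Windows ≥ 45 min: 11:15–12:00.
Earliest such window starts at 11:15.

11:15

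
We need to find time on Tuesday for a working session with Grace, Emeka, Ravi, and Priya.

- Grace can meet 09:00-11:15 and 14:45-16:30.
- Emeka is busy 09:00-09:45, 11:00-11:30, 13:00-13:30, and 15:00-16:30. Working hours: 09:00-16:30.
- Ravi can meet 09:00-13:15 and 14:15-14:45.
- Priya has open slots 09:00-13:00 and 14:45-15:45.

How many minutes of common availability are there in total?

75 minutes

Emeka free within 09:00–16:30: 09:45–11:00, 11:30–13:00, 13:30–15:00.
Grace ∩ Emeka: 09:45–11:00, 14:45–15:00.
Grace ∩ Emeka ∩ Ravi: 09:45–11:00.
Grace ∩ Emeka ∩ Ravi ∩ Priya: 09:45–11:00.
Total common minutes: 75.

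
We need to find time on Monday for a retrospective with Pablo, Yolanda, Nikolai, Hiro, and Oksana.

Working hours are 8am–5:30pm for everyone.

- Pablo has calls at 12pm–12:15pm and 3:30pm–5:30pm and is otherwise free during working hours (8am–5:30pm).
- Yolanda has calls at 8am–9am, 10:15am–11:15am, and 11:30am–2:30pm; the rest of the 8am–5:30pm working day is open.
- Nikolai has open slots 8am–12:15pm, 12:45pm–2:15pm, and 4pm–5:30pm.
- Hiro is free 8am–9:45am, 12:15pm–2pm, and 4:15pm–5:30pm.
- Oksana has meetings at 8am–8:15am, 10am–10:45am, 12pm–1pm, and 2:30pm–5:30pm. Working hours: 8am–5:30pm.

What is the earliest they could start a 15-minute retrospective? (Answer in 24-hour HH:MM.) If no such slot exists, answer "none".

Pablo free within 08:00–17:30: 08:00–12:00, 12:15–15:30.
Yolanda free within 08:00–17:30: 09:00–10:15, 11:15–11:30, 14:30–17:30.
Oksana free within 08:00–17:30: 08:15–10:00, 10:45–12:00, 13:00–14:30.
Pablo ∩ Yolanda: 09:00–10:15, 11:15–11:30, 14:30–15:30.
Pablo ∩ Yolanda ∩ Nikolai: 09:00–10:15, 11:15–11:30.
Pablo ∩ Yolanda ∩ Nikolai ∩ Hiro: 09:00–09:45.
Pablo ∩ Yolanda ∩ Nikolai ∩ Hiro ∩ Oksana: 09:00–09:45.
Windows ≥ 15 min: 09:00–09:45.
Earliest such window starts at 09:00.

09:00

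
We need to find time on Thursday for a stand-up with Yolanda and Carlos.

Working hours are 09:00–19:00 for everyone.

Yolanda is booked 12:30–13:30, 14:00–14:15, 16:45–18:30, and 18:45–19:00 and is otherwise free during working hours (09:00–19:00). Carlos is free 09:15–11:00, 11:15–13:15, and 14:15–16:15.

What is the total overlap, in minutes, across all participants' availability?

300 minutes

Yolanda free within 09:00–19:00: 09:00–12:30, 13:30–14:00, 14:15–16:45, 18:30–18:45.
Yolanda ∩ Carlos: 09:15–11:00, 11:15–12:30, 14:15–16:15.
Total common minutes: 105 + 75 + 120 = 300.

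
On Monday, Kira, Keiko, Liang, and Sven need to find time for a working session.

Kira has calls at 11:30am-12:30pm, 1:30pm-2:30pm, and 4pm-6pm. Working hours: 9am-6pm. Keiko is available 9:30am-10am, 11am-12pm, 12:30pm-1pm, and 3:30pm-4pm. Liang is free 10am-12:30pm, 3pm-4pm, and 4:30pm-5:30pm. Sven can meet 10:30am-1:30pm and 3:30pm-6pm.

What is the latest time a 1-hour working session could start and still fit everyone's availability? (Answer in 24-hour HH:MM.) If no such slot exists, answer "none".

Kira free within 09:00–18:00: 09:00–11:30, 12:30–13:30, 14:30–16:00.
Kira ∩ Keiko: 09:30–10:00, 11:00–11:30, 12:30–13:00, 15:30–16:00.
Kira ∩ Keiko ∩ Liang: 11:00–11:30, 15:30–16:00.
Kira ∩ Keiko ∩ Liang ∩ Sven: 11:00–11:30, 15:30–16:00.
Windows ≥ 60 min: (none).

none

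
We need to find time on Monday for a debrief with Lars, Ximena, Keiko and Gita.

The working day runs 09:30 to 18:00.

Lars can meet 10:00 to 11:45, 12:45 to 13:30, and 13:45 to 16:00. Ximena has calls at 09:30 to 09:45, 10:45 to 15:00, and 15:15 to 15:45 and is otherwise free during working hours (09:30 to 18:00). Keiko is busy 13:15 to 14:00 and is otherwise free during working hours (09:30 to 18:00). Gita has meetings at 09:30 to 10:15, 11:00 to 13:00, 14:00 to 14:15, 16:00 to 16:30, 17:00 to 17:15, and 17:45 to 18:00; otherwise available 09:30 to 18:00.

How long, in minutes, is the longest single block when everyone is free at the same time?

Ximena free within 09:30–18:00: 09:45–10:45, 15:00–15:15, 15:45–18:00.
Keiko free within 09:30–18:00: 09:30–13:15, 14:00–18:00.
Gita free within 09:30–18:00: 10:15–11:00, 13:00–14:00, 14:15–16:00, 16:30–17:00, 17:15–17:45.
Lars ∩ Ximena: 10:00–10:45, 15:00–15:15, 15:45–16:00.
Lars ∩ Ximena ∩ Keiko: 10:00–10:45, 15:00–15:15, 15:45–16:00.
Lars ∩ Ximena ∩ Keiko ∩ Gita: 10:15–10:45, 15:00–15:15, 15:45–16:00.
Common window lengths: 30, 15, 15 min; longest is 30.

30 minutes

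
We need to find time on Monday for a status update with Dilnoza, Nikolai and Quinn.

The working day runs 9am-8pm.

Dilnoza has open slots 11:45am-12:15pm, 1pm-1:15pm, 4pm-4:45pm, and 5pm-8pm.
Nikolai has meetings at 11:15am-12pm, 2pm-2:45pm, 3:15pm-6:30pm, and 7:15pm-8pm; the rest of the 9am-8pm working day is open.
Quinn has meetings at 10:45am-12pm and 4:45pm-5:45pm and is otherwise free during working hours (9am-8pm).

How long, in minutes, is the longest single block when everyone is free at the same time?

45 minutes

Nikolai free within 09:00–20:00: 09:00–11:15, 12:00–14:00, 14:45–15:15, 18:30–19:15.
Quinn free within 09:00–20:00: 09:00–10:45, 12:00–16:45, 17:45–20:00.
Dilnoza ∩ Nikolai: 12:00–12:15, 13:00–13:15, 18:30–19:15.
Dilnoza ∩ Nikolai ∩ Quinn: 12:00–12:15, 13:00–13:15, 18:30–19:15.
Common window lengths: 15, 15, 45 min; longest is 45.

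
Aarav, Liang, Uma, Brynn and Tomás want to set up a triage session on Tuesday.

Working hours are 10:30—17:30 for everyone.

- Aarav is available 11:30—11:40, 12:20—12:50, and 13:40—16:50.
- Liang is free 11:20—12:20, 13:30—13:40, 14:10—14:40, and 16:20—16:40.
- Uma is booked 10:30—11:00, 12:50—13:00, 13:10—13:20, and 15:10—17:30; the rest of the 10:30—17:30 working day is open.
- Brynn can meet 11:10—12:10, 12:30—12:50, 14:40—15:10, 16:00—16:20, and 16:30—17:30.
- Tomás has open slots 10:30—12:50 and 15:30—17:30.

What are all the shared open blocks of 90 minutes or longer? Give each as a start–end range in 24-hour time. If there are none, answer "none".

Uma free within 10:30–17:30: 11:00–12:50, 13:00–13:10, 13:20–15:10.
Aarav ∩ Liang: 11:30–11:40, 14:10–14:40, 16:20–16:40.
Aarav ∩ Liang ∩ Uma: 11:30–11:40, 14:10–14:40.
Aarav ∩ Liang ∩ Uma ∩ Brynn: 11:30–11:40.
Aarav ∩ Liang ∩ Uma ∩ Brynn ∩ Tomás: 11:30–11:40.
Windows ≥ 90 min: (none).

none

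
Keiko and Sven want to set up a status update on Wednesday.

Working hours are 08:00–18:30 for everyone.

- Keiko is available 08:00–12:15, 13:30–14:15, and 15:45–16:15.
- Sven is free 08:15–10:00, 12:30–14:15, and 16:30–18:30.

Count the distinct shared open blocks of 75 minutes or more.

Keiko ∩ Sven: 08:15–10:00, 13:30–14:15.
Windows ≥ 75 min: 08:15–10:00.
That's 1 window.

1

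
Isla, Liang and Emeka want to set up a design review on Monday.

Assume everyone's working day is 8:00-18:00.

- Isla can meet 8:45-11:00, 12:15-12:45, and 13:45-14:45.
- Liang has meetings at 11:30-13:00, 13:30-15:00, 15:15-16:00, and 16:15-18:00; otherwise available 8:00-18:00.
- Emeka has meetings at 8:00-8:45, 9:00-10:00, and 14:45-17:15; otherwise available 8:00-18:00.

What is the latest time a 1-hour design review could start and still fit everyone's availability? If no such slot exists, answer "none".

Liang free within 08:00–18:00: 08:00–11:30, 13:00–13:30, 15:00–15:15, 16:00–16:15.
Emeka free within 08:00–18:00: 08:45–09:00, 10:00–14:45, 17:15–18:00.
Isla ∩ Liang: 08:45–11:00.
Isla ∩ Liang ∩ Emeka: 08:45–09:00, 10:00–11:00.
Windows ≥ 60 min: 10:00–11:00.
Latest start in the last window 10:00–11:00 is 11:00 − 60 min = 10:00.

10:00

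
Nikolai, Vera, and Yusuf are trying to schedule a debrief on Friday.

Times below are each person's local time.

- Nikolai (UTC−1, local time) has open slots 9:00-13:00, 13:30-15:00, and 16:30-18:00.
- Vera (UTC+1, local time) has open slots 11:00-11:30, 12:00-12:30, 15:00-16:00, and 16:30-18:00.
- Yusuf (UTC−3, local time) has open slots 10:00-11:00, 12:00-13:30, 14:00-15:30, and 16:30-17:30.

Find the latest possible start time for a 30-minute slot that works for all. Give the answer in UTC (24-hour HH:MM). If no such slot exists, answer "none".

15:30

Nikolai → UTC: 10:00–14:00, 14:30–16:00, 17:30–19:00.
Vera → UTC: 10:00–10:30, 11:00–11:30, 14:00–15:00, 15:30–17:00.
Yusuf → UTC: 13:00–14:00, 15:00–16:30, 17:00–18:30, 19:30–20:30.
Nikolai ∩ Vera: 10:00–10:30, 11:00–11:30, 14:30–15:00, 15:30–16:00.
Nikolai ∩ Vera ∩ Yusuf: 15:30–16:00.
Windows ≥ 30 min: 15:30–16:00.
Latest start in the last window 15:30–16:00 is 16:00 − 30 min = 15:30.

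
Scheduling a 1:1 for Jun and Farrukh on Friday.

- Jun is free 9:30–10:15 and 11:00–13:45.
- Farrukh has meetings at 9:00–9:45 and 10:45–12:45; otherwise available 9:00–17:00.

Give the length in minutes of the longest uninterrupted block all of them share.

Farrukh free within 09:00–17:00: 09:45–10:45, 12:45–17:00.
Jun ∩ Farrukh: 09:45–10:15, 12:45–13:45.
Common window lengths: 30, 60 min; longest is 60.

60 minutes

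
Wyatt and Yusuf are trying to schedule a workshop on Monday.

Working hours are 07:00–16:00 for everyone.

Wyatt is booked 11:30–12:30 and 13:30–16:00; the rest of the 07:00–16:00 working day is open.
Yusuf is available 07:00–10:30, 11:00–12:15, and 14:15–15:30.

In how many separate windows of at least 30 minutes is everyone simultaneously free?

2

Wyatt free within 07:00–16:00: 07:00–11:30, 12:30–13:30.
Wyatt ∩ Yusuf: 07:00–10:30, 11:00–11:30.
Windows ≥ 30 min: 07:00–10:30, 11:00–11:30.
That's 2 windows.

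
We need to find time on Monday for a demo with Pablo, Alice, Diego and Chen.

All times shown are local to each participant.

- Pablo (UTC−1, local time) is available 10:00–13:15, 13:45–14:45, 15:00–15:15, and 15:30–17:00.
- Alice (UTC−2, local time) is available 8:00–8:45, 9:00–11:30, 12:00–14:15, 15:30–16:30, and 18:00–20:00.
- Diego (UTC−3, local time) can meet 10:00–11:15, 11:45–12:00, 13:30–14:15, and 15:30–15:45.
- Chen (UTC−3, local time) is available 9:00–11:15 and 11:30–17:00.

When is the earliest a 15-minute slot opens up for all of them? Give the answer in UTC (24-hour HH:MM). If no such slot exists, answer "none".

13:00

Pablo → UTC: 11:00–14:15, 14:45–15:45, 16:00–16:15, 16:30–18:00.
Alice → UTC: 10:00–10:45, 11:00–13:30, 14:00–16:15, 17:30–18:30, 20:00–22:00.
Diego → UTC: 13:00–14:15, 14:45–15:00, 16:30–17:15, 18:30–18:45.
Chen → UTC: 12:00–14:15, 14:30–20:00.
Pablo ∩ Alice: 11:00–13:30, 14:00–14:15, 14:45–15:45, 16:00–16:15, 17:30–18:00.
Pablo ∩ Alice ∩ Diego: 13:00–13:30, 14:00–14:15, 14:45–15:00.
Pablo ∩ Alice ∩ Diego ∩ Chen: 13:00–13:30, 14:00–14:15, 14:45–15:00.
Windows ≥ 15 min: 13:00–13:30, 14:00–14:15, 14:45–15:00.
Earliest such window starts at 13:00.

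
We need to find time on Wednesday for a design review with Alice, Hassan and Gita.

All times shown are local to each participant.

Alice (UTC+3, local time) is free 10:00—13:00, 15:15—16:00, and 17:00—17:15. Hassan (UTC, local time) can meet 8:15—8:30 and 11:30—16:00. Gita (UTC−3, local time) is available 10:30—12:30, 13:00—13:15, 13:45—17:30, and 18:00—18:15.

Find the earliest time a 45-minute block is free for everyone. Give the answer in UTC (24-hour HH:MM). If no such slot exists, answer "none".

none

Alice → UTC: 07:00–10:00, 12:15–13:00, 14:00–14:15.
Hassan → UTC: 08:15–08:30, 11:30–16:00.
Gita → UTC: 13:30–15:30, 16:00–16:15, 16:45–20:30, 21:00–21:15.
Alice ∩ Hassan: 08:15–08:30, 12:15–13:00, 14:00–14:15.
Alice ∩ Hassan ∩ Gita: 14:00–14:15.
Windows ≥ 45 min: (none).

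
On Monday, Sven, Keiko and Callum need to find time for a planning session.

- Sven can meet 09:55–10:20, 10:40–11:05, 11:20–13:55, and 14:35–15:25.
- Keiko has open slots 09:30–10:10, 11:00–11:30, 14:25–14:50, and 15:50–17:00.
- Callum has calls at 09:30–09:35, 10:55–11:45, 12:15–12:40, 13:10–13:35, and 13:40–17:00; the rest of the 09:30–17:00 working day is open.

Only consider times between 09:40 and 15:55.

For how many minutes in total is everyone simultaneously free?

Callum free within 09:30–17:00: 09:35–10:55, 11:45–12:15, 12:40–13:10, 13:35–13:40.
Sven ∩ Keiko: 09:55–10:10, 11:00–11:05, 11:20–11:30, 14:35–14:50.
Sven ∩ Keiko ∩ Callum: 09:55–10:10.
Restricted to 09:40–15:55: 09:55–10:10.
Total common minutes: 15.

15 minutes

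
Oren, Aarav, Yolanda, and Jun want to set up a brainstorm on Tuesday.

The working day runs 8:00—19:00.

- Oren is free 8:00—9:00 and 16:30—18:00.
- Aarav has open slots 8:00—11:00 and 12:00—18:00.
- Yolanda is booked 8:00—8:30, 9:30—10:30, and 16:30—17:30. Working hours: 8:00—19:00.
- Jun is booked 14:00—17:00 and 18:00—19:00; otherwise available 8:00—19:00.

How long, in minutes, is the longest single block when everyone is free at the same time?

30 minutes

Yolanda free within 08:00–19:00: 08:30–09:30, 10:30–16:30, 17:30–19:00.
Jun free within 08:00–19:00: 08:00–14:00, 17:00–18:00.
Oren ∩ Aarav: 08:00–09:00, 16:30–18:00.
Oren ∩ Aarav ∩ Yolanda: 08:30–09:00, 17:30–18:00.
Oren ∩ Aarav ∩ Yolanda ∩ Jun: 08:30–09:00, 17:30–18:00.
Common window lengths: 30, 30 min; longest is 30.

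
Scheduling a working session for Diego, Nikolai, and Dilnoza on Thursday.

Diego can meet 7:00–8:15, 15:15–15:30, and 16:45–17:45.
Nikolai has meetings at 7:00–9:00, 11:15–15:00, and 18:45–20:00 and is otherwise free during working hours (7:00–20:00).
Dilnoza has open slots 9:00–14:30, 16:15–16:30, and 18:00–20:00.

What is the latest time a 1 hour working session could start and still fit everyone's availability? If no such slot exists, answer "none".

none

Nikolai free within 07:00–20:00: 09:00–11:15, 15:00–18:45.
Diego ∩ Nikolai: 15:15–15:30, 16:45–17:45.
Diego ∩ Nikolai ∩ Dilnoza: (none).
Windows ≥ 60 min: (none).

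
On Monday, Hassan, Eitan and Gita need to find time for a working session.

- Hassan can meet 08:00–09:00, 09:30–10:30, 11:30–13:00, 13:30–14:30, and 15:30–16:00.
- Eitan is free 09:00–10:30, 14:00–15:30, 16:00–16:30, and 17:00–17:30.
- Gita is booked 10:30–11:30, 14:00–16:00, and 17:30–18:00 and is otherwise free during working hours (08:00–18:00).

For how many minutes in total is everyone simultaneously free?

Gita free within 08:00–18:00: 08:00–10:30, 11:30–14:00, 16:00–17:30.
Hassan ∩ Eitan: 09:30–10:30, 14:00–14:30.
Hassan ∩ Eitan ∩ Gita: 09:30–10:30.
Total common minutes: 60.

60 minutes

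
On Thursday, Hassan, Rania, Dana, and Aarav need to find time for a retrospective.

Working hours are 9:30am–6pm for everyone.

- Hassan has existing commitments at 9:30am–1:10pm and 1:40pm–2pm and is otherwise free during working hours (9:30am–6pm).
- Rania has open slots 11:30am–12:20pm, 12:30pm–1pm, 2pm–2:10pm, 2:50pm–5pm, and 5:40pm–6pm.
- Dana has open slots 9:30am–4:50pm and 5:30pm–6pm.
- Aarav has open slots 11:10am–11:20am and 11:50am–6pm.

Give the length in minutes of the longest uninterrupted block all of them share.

120 minutes

Hassan free within 09:30–18:00: 13:10–13:40, 14:00–18:00.
Hassan ∩ Rania: 14:00–14:10, 14:50–17:00, 17:40–18:00.
Hassan ∩ Rania ∩ Dana: 14:00–14:10, 14:50–16:50, 17:40–18:00.
Hassan ∩ Rania ∩ Dana ∩ Aarav: 14:00–14:10, 14:50–16:50, 17:40–18:00.
Common window lengths: 10, 120, 20 min; longest is 120.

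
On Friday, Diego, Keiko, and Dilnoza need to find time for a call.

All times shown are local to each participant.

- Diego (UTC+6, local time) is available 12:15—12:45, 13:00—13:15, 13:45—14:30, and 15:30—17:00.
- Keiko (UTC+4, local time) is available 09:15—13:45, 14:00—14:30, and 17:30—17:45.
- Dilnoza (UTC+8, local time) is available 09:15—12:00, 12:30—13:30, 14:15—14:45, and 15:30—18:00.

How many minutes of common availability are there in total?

90 minutes

Diego → UTC: 06:15–06:45, 07:00–07:15, 07:45–08:30, 09:30–11:00.
Keiko → UTC: 05:15–09:45, 10:00–10:30, 13:30–13:45.
Dilnoza → UTC: 01:15–04:00, 04:30–05:30, 06:15–06:45, 07:30–10:00.
Diego ∩ Keiko: 06:15–06:45, 07:00–07:15, 07:45–08:30, 09:30–09:45, 10:00–10:30.
Diego ∩ Keiko ∩ Dilnoza: 06:15–06:45, 07:45–08:30, 09:30–09:45.
Total common minutes: 30 + 45 + 15 = 90.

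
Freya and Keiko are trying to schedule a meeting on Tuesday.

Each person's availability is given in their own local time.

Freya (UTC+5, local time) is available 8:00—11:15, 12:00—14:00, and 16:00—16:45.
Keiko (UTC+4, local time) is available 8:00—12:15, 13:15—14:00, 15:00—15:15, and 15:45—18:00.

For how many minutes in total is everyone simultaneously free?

225 minutes

Freya → UTC: 03:00–06:15, 07:00–09:00, 11:00–11:45.
Keiko → UTC: 04:00–08:15, 09:15–10:00, 11:00–11:15, 11:45–14:00.
Freya ∩ Keiko: 04:00–06:15, 07:00–08:15, 11:00–11:15.
Total common minutes: 135 + 75 + 15 = 225.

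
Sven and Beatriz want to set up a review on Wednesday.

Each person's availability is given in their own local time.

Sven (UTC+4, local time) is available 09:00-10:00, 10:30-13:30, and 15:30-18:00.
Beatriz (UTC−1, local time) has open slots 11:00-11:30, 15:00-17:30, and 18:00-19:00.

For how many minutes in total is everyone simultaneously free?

30 minutes

Sven → UTC: 05:00–06:00, 06:30–09:30, 11:30–14:00.
Beatriz → UTC: 12:00–12:30, 16:00–18:30, 19:00–20:00.
Sven ∩ Beatriz: 12:00–12:30.
Total common minutes: 30.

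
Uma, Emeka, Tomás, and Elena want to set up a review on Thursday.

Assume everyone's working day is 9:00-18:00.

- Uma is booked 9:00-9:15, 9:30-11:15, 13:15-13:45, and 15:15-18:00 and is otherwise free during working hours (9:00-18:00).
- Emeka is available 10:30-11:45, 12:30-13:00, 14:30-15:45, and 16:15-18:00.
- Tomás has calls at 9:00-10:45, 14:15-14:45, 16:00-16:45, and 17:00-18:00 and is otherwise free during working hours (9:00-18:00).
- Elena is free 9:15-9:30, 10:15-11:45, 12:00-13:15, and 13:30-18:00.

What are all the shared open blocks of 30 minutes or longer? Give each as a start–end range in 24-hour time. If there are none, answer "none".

Uma free within 09:00–18:00: 09:15–09:30, 11:15–13:15, 13:45–15:15.
Tomás free within 09:00–18:00: 10:45–14:15, 14:45–16:00, 16:45–17:00.
Uma ∩ Emeka: 11:15–11:45, 12:30–13:00, 14:30–15:15.
Uma ∩ Emeka ∩ Tomás: 11:15–11:45, 12:30–13:00, 14:45–15:15.
Uma ∩ Emeka ∩ Tomás ∩ Elena: 11:15–11:45, 12:30–13:00, 14:45–15:15.
Windows ≥ 30 min: 11:15–11:45, 12:30–13:00, 14:45–15:15.

11:15–11:45, 12:30–13:00, 14:45–15:15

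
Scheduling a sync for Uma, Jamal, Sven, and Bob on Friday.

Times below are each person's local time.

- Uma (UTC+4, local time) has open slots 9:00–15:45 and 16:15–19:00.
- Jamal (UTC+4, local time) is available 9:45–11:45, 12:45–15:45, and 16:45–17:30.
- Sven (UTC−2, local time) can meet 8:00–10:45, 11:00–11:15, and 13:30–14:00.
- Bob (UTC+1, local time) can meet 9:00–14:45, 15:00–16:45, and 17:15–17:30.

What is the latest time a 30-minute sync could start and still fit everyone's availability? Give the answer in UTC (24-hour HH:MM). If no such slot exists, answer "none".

Uma → UTC: 05:00–11:45, 12:15–15:00.
Jamal → UTC: 05:45–07:45, 08:45–11:45, 12:45–13:30.
Sven → UTC: 10:00–12:45, 13:00–13:15, 15:30–16:00.
Bob → UTC: 08:00–13:45, 14:00–15:45, 16:15–16:30.
Uma ∩ Jamal: 05:45–07:45, 08:45–11:45, 12:45–13:30.
Uma ∩ Jamal ∩ Sven: 10:00–11:45, 13:00–13:15.
Uma ∩ Jamal ∩ Sven ∩ Bob: 10:00–11:45, 13:00–13:15.
Windows ≥ 30 min: 10:00–11:45.
Latest start in the last window 10:00–11:45 is 11:45 − 30 min = 11:15.

11:15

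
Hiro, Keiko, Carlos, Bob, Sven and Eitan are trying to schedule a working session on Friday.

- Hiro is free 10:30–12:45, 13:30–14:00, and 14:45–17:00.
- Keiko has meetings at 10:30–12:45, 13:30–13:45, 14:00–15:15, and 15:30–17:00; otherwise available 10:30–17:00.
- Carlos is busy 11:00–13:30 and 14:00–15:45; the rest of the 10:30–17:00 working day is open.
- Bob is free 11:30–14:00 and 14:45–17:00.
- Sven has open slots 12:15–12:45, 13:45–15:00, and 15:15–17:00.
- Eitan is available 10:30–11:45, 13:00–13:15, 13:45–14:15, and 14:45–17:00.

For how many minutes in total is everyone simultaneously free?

15 minutes

Keiko free within 10:30–17:00: 12:45–13:30, 13:45–14:00, 15:15–15:30.
Carlos free within 10:30–17:00: 10:30–11:00, 13:30–14:00, 15:45–17:00.
Hiro ∩ Keiko: 13:45–14:00, 15:15–15:30.
Hiro ∩ Keiko ∩ Carlos: 13:45–14:00.
Hiro ∩ Keiko ∩ Carlos ∩ Bob: 13:45–14:00.
Hiro ∩ Keiko ∩ Carlos ∩ Bob ∩ Sven: 13:45–14:00.
Hiro ∩ Keiko ∩ Carlos ∩ Bob ∩ Sven ∩ Eitan: 13:45–14:00.
Total common minutes: 15.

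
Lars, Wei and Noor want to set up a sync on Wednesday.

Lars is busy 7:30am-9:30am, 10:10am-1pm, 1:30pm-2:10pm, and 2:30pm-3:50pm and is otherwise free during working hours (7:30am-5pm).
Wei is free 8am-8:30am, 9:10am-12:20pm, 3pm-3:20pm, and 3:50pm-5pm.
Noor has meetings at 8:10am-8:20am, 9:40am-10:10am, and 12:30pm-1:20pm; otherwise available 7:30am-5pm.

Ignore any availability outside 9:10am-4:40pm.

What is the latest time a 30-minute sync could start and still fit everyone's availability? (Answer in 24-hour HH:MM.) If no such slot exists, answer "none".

Lars free within 07:30–17:00: 09:30–10:10, 13:00–13:30, 14:10–14:30, 15:50–17:00.
Noor free within 07:30–17:00: 07:30–08:10, 08:20–09:40, 10:10–12:30, 13:20–17:00.
Lars ∩ Wei: 09:30–10:10, 15:50–17:00.
Lars ∩ Wei ∩ Noor: 09:30–09:40, 15:50–17:00.
Restricted to 09:10–16:40: 09:30–09:40, 15:50–16:40.
Windows ≥ 30 min: 15:50–16:40.
Latest start in the last window 15:50–16:40 is 16:40 − 30 min = 16:10.

16:10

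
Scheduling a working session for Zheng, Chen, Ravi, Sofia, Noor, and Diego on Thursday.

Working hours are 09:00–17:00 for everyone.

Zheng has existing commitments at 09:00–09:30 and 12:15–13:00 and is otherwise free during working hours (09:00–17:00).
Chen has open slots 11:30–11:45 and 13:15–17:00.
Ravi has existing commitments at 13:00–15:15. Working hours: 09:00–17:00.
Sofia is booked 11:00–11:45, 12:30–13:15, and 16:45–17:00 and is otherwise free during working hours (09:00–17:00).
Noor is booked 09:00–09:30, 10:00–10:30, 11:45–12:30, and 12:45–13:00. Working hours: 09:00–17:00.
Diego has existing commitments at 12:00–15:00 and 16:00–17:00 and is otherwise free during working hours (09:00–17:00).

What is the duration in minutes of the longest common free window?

45 minutes

Zheng free within 09:00–17:00: 09:30–12:15, 13:00–17:00.
Ravi free within 09:00–17:00: 09:00–13:00, 15:15–17:00.
Sofia free within 09:00–17:00: 09:00–11:00, 11:45–12:30, 13:15–16:45.
Noor free within 09:00–17:00: 09:30–10:00, 10:30–11:45, 12:30–12:45, 13:00–17:00.
Diego free within 09:00–17:00: 09:00–12:00, 15:00–16:00.
Zheng ∩ Chen: 11:30–11:45, 13:15–17:00.
Zheng ∩ Chen ∩ Ravi: 11:30–11:45, 15:15–17:00.
Zheng ∩ Chen ∩ Ravi ∩ Sofia: 15:15–16:45.
Zheng ∩ Chen ∩ Ravi ∩ Sofia ∩ Noor: 15:15–16:45.
Zheng ∩ Chen ∩ Ravi ∩ Sofia ∩ Noor ∩ Diego: 15:15–16:00.
Single common window of 45 minutes.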